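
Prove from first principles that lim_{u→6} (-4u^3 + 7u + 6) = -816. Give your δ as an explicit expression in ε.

Let ε > 0. We want δ > 0 such that 0 < |u − 6| < δ implies |(-4u^3 + 7u + 6) + 816| < ε.
(-4u^3 + 7u + 6) + 816 = -4u^3 + 7u + 822 = (u − 6)(-4u^2 - 24u - 137).
So |(-4u^3 + 7u + 6) + 816| = |u − 6|·|-4u^2 - 24u - 137|.
Require δ ≤ 1. Then |u − 6| < 1 gives |u| < 7, and by the triangle inequality |-4u^2 - 24u - 137| ≤ 4·7^2 + 24·7 + 137 = 501.
Hence |(-4u^3 + 7u + 6) + 816| ≤ 501|u − 6| < ε provided |u − 6| < ε/501.
Take δ = min(1, ε/501). Then 0 < |u − 6| < δ gives both |u − 6| < 1 and |u − 6| < ε/501, so |(-4u^3 + 7u + 6) + 816| < ε.

δ = min(1, ε/501)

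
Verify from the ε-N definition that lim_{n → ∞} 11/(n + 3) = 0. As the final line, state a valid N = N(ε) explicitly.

Let ε > 0 be given. For n ≥ 1, |11/(n + 3) − 0| = 11/(n + 3) ≤ 11/n.
We need 11/n < ε, i.e. n > 11/ε.
Take N = 11/ε. If n > N then |11/(n + 3)| ≤ 11/n < ε.

N = 11/ε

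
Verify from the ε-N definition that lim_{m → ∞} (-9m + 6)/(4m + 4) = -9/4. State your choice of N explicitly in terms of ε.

N = (15/4)/ε

Suppose ε > 0. For m ≥ 1, |(-9m + 6)/(4m + 4) + 9/4| = |60|/(4(4m + 4)) = 60/(4(4m + 4)).
Since 4m + 4 ≥ 4m for m ≥ 1, this is ≤ 60/(4·4m) = (15/4)/m.
So |(-9m + 6)/(4m + 4) + 9/4| < ε whenever m > (15/4)/ε.
Take N = (15/4)/ε. If m > N then |(-9m + 6)/(4m + 4) + 9/4| ≤ (15/4)/m < ε.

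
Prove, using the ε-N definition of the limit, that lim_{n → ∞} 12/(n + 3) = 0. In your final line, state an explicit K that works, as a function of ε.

K = 12/ε

Let ε > 0 be given. For n ≥ 1, |12/(n + 3) − 0| = 12/(n + 3) ≤ 12/n.
We need 12/n < ε, i.e. n > 12/ε.
Take K = 12/ε. If n > K then |12/(n + 3)| ≤ 12/n < ε.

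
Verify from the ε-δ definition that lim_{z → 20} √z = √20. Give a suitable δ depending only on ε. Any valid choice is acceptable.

Let ε > 0. We want δ > 0 such that 0 < |z − 20| < δ implies |√z − √20| < ε.
Rationalise: √z − √20 = (z − 20)/(√z + √20), so |√z − √20| = |z − 20|/(√z + √20).
Restrict δ ≤ 20 so that |z − 20| < 20 forces z > 0, and then √z + √20 > √20.
Hence |√z − √20| < |z − 20|/√20, which is < ε once |z − 20| < √20·ε.
Take δ = min(20, √20·ε). If 0 < |z − 20| < δ then z > 0 and |√z − √20| < |z − 20|/√20 < ε.

δ = min(20, √20·ε)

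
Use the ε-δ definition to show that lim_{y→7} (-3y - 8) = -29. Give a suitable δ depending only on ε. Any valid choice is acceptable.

δ = ε/3

Suppose ε > 0. We need δ > 0 so that 0 < |y − 7| < δ implies |(-3y - 8) + 29| < ε.
Since (-3y - 8) + 29 = -3(y − 7), we have |(-3y - 8) + 29| = 3|y − 7|.
So 3|y − 7| < ε exactly when |y − 7| < ε/3.
Take δ = ε/3. If 0 < |y − 7| < δ then |(-3y - 8) + 29| = 3|y − 7| < 3·(ε/3) = ε.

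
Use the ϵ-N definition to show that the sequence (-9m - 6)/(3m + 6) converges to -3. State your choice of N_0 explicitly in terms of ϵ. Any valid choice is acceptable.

N_0 = 4/ϵ

Suppose ϵ > 0. For m ≥ 1, |(-9m - 6)/(3m + 6) + 3| = |36|/(3(3m + 6)) = 36/(3(3m + 6)).
Since 3m + 6 ≥ 3m for m ≥ 1, this is ≤ 36/(3·3m) = 4/m.
So |(-9m - 6)/(3m + 6) + 3| < ϵ whenever m > 4/ϵ.
Take N_0 = 4/ϵ. If m > N_0 then |(-9m - 6)/(3m + 6) + 3| ≤ 4/m < ϵ.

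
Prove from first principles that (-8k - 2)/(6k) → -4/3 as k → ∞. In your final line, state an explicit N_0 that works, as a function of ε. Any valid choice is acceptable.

Suppose ε > 0. For k ≥ 1, |(-8k - 2)/(6k) + 4/3| = |-12|/(6(6k)) = 12/(6(6k)).
Since 6k ≥ 6k for k ≥ 1, this is ≤ 12/(6·6k) = (1/3)/k.
So |(-8k - 2)/(6k) + 4/3| < ε whenever k > (1/3)/ε.
Take N_0 = (1/3)/ε. If k > N_0 then |(-8k - 2)/(6k) + 4/3| ≤ (1/3)/k < ε.

N_0 = (1/3)/ε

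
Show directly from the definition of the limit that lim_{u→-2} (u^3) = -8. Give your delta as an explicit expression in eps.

Let eps > 0 be given. We seek delta > 0 with 0 < |u + 2| < delta ⇒ |u^3 + 8| < eps.
Factor: u^3 + 8 = (u + 2)(u^2 - 2u + 4), so |u^3 + 8| = |u + 2|·|u^2 - 2u + 4|.
Impose delta ≤ 2 so that |u| < 4; then |u^2 - 2u + 4| ≤ 28.
Hence |u^3 + 8| ≤ 28|u + 2|, which is < eps once |u + 2| < eps/28.
Take delta = min(2, eps/28). If 0 < |u + 2| < delta then both bounds hold and |u^3 + 8| ≤ 28|u + 2| < 28·(eps/28) = eps.

delta = min(2, eps/28)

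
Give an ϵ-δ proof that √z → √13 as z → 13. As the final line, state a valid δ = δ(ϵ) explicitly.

δ = min(13, √13·ϵ)

Let ϵ > 0. We want δ > 0 such that 0 < |z − 13| < δ implies |√z − √13| < ϵ.
Multiplying by the conjugate, |√z − √13| = |z − 13|/(√z + √13).
Restrict δ ≤ 13 so that |z − 13| < 13 forces z > 0, and then √z + √13 > √13.
Hence |√z − √13| < |z − 13|/√13, which is < ϵ once |z − 13| < √13·ϵ.
Take δ = min(13, √13·ϵ). If 0 < |z − 13| < δ then z > 0 and |√z − √13| < |z − 13|/√13 < ϵ.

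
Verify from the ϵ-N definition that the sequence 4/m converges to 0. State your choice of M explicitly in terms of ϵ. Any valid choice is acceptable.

M = 4/ϵ

Suppose ϵ > 0. For m ≥ 1, |4/m − 0| = 4/(m) ≤ 4/m.
We need 4/m < ϵ, i.e. m > 4/ϵ.
Take M = 4/ϵ. If m > M then |4/m| ≤ 4/m < ϵ.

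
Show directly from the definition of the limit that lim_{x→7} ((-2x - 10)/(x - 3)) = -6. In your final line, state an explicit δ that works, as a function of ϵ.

Fix ϵ > 0. We want δ > 0 with 0 < |x − 7| < δ ⇒ |(-2x - 10)/(x - 3) + 6| < ϵ.
Combining over a common denominator, (-2x - 10)/(x - 3) + 6 = [(-2x - 10)·4 − (-24)·(x - 3)] / [4·(x - 3)] = 16(x − 7) / (4(x - 3)).
So |(-2x - 10)/(x - 3) + 6| = 16|x − 7| / (4·|x − 3|).
Restrict δ ≤ 2. Then |x − 7| < 2 gives |x − 3| = |(x − 7) + 4| ≥ 4 − 2 = 2.
Hence |(-2x - 10)/(x - 3) + 6| < 16|x − 7|/(4·2) = 2|x − 7|, which is < ϵ once |x − 7| < (1/2)ϵ.
Take δ = min(2, (1/2)ϵ). Then 0 < |x − 7| < δ forces both bounds, so |(-2x - 10)/(x - 3) + 6| < ϵ.

δ = min(2, (1/2)ϵ)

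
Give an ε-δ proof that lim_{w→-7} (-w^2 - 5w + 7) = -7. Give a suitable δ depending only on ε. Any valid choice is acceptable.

Let ε > 0 be given. We want δ > 0 such that 0 < |w + 7| < δ implies |(-w^2 - 5w + 7) + 7| < ε.
(-w^2 - 5w + 7) + 7 = -w^2 - 5w + 14 = (w + 7)(-w + 2).
So |(-w^2 - 5w + 7) + 7| = |w + 7|·|-w + 2|.
Require δ ≤ 2. Then |w + 7| < 2 gives |w| < 9, and by the triangle inequality |-w + 2| ≤ 9 + 2 = 11.
Hence |(-w^2 - 5w + 7) + 7| ≤ 11|w + 7| < ε provided |w + 7| < ε/11.
Choosing δ = min(2, ε/11) ensures both conditions, hence |(-w^2 - 5w + 7) + 7| < ε.

δ = min(2, ε/11)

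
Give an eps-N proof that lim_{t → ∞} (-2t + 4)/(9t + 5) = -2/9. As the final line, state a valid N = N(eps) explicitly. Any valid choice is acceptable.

N = (46/81)/eps

Let eps > 0. We seek N > 0 such that t > N implies |(-2t + 4)/(9t + 5) + 2/9| < eps.
(-2t + 4)/(9t + 5) + 2/9 = (9(-2t + 4) − (-2)(9t + 5)) / (9(9t + 5)) = 46/(9(9t + 5)).
For t > 0 we have 9t + 5 > 9t, so |(-2t + 4)/(9t + 5) + 2/9| = 46/(9(9t + 5)) < 46/(9·9t) = (46/81)/t.
Thus |(-2t + 4)/(9t + 5) + 2/9| < eps whenever t > (46/81)/eps.
Take N = (46/81)/eps. If t > N then |(-2t + 4)/(9t + 5) + 2/9| < (46/81)/t < eps.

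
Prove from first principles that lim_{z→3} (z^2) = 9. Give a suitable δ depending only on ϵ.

δ = min(2, ϵ/8)

Fix ϵ > 0. We seek δ > 0 with 0 < |z − 3| < δ ⇒ |z^2 − 9| < ϵ.
Factor: z^2 − 9 = (z − 3)(z + 3), so |z^2 − 9| = |z − 3|·|z + 3|.
Restrict δ ≤ 2. Then |z − 3| < 2 gives |z| < 5, so by the triangle inequality |z + 3| ≤ 5 + 3 = 8.
Hence |z^2 − 9| ≤ 8|z − 3|, which is < ϵ once |z − 3| < ϵ/8.
Take δ = min(2, ϵ/8). If 0 < |z − 3| < δ then both bounds hold and |z^2 − 9| ≤ 8|z − 3| < 8·(ϵ/8) = ϵ.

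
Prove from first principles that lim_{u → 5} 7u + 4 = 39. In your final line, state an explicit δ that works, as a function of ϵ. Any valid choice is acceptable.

Suppose ϵ > 0. We need δ > 0 so that 0 < |u − 5| < δ implies |(7u + 4) − 39| < ϵ.
|(7u + 4) − 39| = |7u - 35| = 7|u − 5|.
So 7|u − 5| < ϵ exactly when |u − 5| < ϵ/7.
Take δ = ϵ/7. If 0 < |u − 5| < δ then |(7u + 4) − 39| = 7|u − 5| < 7·(ϵ/7) = ϵ.

δ = ϵ/7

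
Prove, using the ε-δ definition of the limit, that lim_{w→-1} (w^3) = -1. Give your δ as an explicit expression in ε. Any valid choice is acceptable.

δ = min(1, ε/7)

Let ε > 0 be given. We seek δ > 0 with 0 < |w + 1| < δ ⇒ |w^3 + 1| < ε.
Factor: w^3 + 1 = (w + 1)(w^2 - w + 1), so |w^3 + 1| = |w + 1|·|w^2 - w + 1|.
Restrict δ ≤ 1. Then |w + 1| < 1 gives |w| < 2, so by the triangle inequality |w^2 - w + 1| ≤ 2^2 + 2 + 1 = 7.
Hence |w^3 + 1| ≤ 7|w + 1|, which is < ε once |w + 1| < ε/7.
Take δ = min(1, ε/7). If 0 < |w + 1| < δ then both bounds hold and |w^3 + 1| ≤ 7|w + 1| < 7·(ε/7) = ε.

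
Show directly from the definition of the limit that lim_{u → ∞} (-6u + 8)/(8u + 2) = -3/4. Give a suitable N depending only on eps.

Let eps > 0 be given. We seek N > 0 such that u > N implies |(-6u + 8)/(8u + 2) + 3/4| < eps.
(-6u + 8)/(8u + 2) + 3/4 = (8(-6u + 8) − (-6)(8u + 2)) / (8(8u + 2)) = 76/(8(8u + 2)).
For u > 0 we have 8u + 2 > 8u, so |(-6u + 8)/(8u + 2) + 3/4| = 76/(8(8u + 2)) < 76/(8·8u) = (19/16)/u.
Thus |(-6u + 8)/(8u + 2) + 3/4| < eps whenever u > (19/16)/eps.
Take N = (19/16)/eps. If u > N then |(-6u + 8)/(8u + 2) + 3/4| < (19/16)/u < eps.

N = (19/16)/eps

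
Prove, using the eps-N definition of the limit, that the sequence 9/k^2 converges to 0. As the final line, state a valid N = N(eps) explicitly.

N = (9/eps)^{1/2}

Let eps > 0 be given. For k ≥ 1, |9/k^2 − 0| = 9/k^2.
9/k^2 < eps ⇔ k^2 > 9/eps ⇔ k > (9/eps)^{1/2}.
Take N = (9/eps)^{1/2}. Then k > N implies 9/k^2 < eps.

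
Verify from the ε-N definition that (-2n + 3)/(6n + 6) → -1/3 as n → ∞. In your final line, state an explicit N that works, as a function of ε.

Suppose ε > 0. For n ≥ 1, |(-2n + 3)/(6n + 6) + 1/3| = |30|/(6(6n + 6)) = 30/(6(6n + 6)).
Since 6n + 6 ≥ 6n for n ≥ 1, this is ≤ 30/(6·6n) = (5/6)/n.
So |(-2n + 3)/(6n + 6) + 1/3| < ε whenever n > (5/6)/ε.
Take N = (5/6)/ε. If n > N then |(-2n + 3)/(6n + 6) + 1/3| ≤ (5/6)/n < ε.

N = (5/6)/ε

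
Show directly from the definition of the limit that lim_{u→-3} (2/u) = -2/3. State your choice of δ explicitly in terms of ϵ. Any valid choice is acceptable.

Suppose ϵ > 0. We seek δ > 0 such that 0 < |u + 3| < δ implies |2/u + 2/3| < ϵ.
|2/u + 2/3| = 2·|-3 − u|/(3·|u|) = 2|u + 3|/(3|u|).
Restrict δ ≤ 3/2. Then |u + 3| < 3/2 gives |u| > 3/2, so 3|u| > 9/2.
Then |2/u + 2/3| < 2|u + 3|/(9/2), which is < ϵ when |u + 3| < (9/4)ϵ.
Take δ = min(3/2, (9/4)ϵ). Then 0 < |u + 3| < δ gives both |u + 3| < 3/2 and |u + 3| < (9/4)ϵ, so |2/u + 2/3| < ϵ.

δ = min(3/2, (9/4)ϵ)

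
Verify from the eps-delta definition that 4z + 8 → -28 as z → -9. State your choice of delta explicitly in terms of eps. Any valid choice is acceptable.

delta = eps/4

Fix eps > 0. We need delta > 0 so that 0 < |z + 9| < delta implies |(4z + 8) + 28| < eps.
Since (4z + 8) + 28 = 4(z + 9), we have |(4z + 8) + 28| = 4|z + 9|.
Thus it suffices that |z + 9| < eps/4.
Choosing delta = eps/4 gives |(4z + 8) + 28| = 4|z + 9| < eps whenever |z + 9| < delta.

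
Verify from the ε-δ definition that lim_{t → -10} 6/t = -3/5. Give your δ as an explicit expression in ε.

Let ε > 0. We seek δ > 0 such that 0 < |t + 10| < δ implies |6/t + 3/5| < ε.
|6/t + 3/5| = 6·|-10 − t|/(10·|t|) = 6|t + 10|/(10|t|).
Restrict δ ≤ 5. Then |t + 10| < 5 gives |t| > 5, so 10|t| > 50.
Then |6/t + 3/5| < 6|t + 10|/50, which is < ε when |t + 10| < (25/3)ε.
Take δ = min(5, (25/3)ε). Then 0 < |t + 10| < δ gives both |t + 10| < 5 and |t + 10| < (25/3)ε, so |6/t + 3/5| < ε.

δ = min(5, (25/3)ε)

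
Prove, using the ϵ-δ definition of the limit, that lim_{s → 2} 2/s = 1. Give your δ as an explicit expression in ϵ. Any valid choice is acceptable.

δ = min(1, ϵ)

Let ϵ > 0 be given. We seek δ > 0 such that 0 < |s − 2| < δ implies |2/s − 1| < ϵ.
|2/s − 1| = 2·|2 − s|/(2·|s|) = 2|s − 2|/(2|s|).
Restrict δ ≤ 1. Then |s − 2| < 1 gives |s| > 1, so 2|s| > 2.
Then |2/s − 1| < 2|s − 2|/2, which is < ϵ when |s − 2| < ϵ.
Take δ = min(1, ϵ). Then 0 < |s − 2| < δ gives both |s − 2| < 1 and |s − 2| < ϵ, so |2/s − 1| < ϵ.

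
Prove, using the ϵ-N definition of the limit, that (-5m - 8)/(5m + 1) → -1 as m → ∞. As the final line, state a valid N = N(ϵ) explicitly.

N = (7/5)/ϵ

Fix ϵ > 0. For m ≥ 1, |(-5m - 8)/(5m + 1) + 1| = |-35|/(5(5m + 1)) = 35/(5(5m + 1)).
Since 5m + 1 ≥ 5m for m ≥ 1, this is ≤ 35/(5·5m) = (7/5)/m.
So |(-5m - 8)/(5m + 1) + 1| < ϵ whenever m > (7/5)/ϵ.
Take N = (7/5)/ϵ. If m > N then |(-5m - 8)/(5m + 1) + 1| ≤ (7/5)/m < ϵ.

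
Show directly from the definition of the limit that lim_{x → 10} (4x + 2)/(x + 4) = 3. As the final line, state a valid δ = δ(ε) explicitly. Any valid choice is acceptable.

δ = min(7, 7ε)

Suppose ε > 0. We want δ > 0 with 0 < |x − 10| < δ ⇒ |(4x + 2)/(x + 4) − 3| < ε.
Combining over a common denominator, (4x + 2)/(x + 4) − 3 = [(4x + 2)·14 − 42·(x + 4)] / [14·(x + 4)] = 14(x − 10) / (14(x + 4)).
So |(4x + 2)/(x + 4) − 3| = 14|x − 10| / (14·|x + 4|).
Require δ ≤ 7, so |x + 4| ≥ |14| − |x − 10| > 14 − 7 = 7.
Hence |(4x + 2)/(x + 4) − 3| < 14|x − 10|/(14·7) = (1/7)|x − 10|, which is < ε once |x − 10| < 7ε.
Take δ = min(7, 7ε). Then 0 < |x − 10| < δ forces both bounds, so |(4x + 2)/(x + 4) − 3| < ε.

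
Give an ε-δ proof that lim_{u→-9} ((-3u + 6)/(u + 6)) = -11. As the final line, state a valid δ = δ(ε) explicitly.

Suppose ε > 0. We want δ > 0 with 0 < |u + 9| < δ ⇒ |(-3u + 6)/(u + 6) + 11| < ε.
Combining over a common denominator, (-3u + 6)/(u + 6) + 11 = [(-3u + 6)·(-3) − 33·(u + 6)] / [(-3)·(u + 6)] = -24(u + 9) / ((-3)(u + 6)).
So |(-3u + 6)/(u + 6) + 11| = 24|u + 9| / (3·|u + 6|).
Restrict δ ≤ 3/2. Then |u + 9| < 3/2 gives |u + 6| = |(u + 9) + (-3)| ≥ 3 − 3/2 = 3/2.
Hence |(-3u + 6)/(u + 6) + 11| < 24|u + 9|/(3·(3/2)) = (16/3)|u + 9|, which is < ε once |u + 9| < (3/16)ε.
Take δ = min(3/2, (3/16)ε). Then 0 < |u + 9| < δ forces both bounds, so |(-3u + 6)/(u + 6) + 11| < ε.

δ = min(3/2, (3/16)ε)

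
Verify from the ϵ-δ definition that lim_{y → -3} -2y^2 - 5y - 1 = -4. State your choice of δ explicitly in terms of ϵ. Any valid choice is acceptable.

δ = min(1, ϵ/9)

Let ϵ > 0 be given. We want δ > 0 such that 0 < |y + 3| < δ implies |(-2y^2 - 5y - 1) + 4| < ϵ.
(-2y^2 - 5y - 1) + 4 = -2y^2 - 5y + 3 = (y + 3)(-2y + 1).
So |(-2y^2 - 5y - 1) + 4| = |y + 3|·|-2y + 1|.
Require δ ≤ 1. Then |y + 3| < 1 gives |y| < 4, and by the triangle inequality |-2y + 1| ≤ 2·4 + 1 = 9.
Hence |(-2y^2 - 5y - 1) + 4| ≤ 9|y + 3| < ϵ provided |y + 3| < ϵ/9.
Choosing δ = min(1, ϵ/9) ensures both conditions, hence |(-2y^2 - 5y - 1) + 4| < ϵ.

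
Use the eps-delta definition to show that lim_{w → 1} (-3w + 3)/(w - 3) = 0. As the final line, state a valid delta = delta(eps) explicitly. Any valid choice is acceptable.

Fix eps > 0. We want delta > 0 with 0 < |w − 1| < delta ⇒ |(-3w + 3)/(w - 3) − 0| < eps.
Combining over a common denominator, (-3w + 3)/(w - 3) − 0 = [(-3w + 3)·(-2) − 0·(w - 3)] / [(-2)·(w - 3)] = 6(w − 1) / ((-2)(w - 3)).
So |(-3w + 3)/(w - 3) − 0| = 6|w − 1| / (2·|w − 3|).
Restrict delta ≤ 1. Then |w − 1| < 1 gives |w − 3| = |(w − 1) + (-2)| ≥ 2 − 1 = 1.
Hence |(-3w + 3)/(w - 3) − 0| < 6|w − 1|/(2·1) = 3|w − 1|, which is < eps once |w − 1| < (1/3)eps.
Take delta = min(1, (1/3)eps). Then 0 < |w − 1| < delta forces both bounds, so |(-3w + 3)/(w - 3) − 0| < eps.

delta = min(1, (1/3)eps)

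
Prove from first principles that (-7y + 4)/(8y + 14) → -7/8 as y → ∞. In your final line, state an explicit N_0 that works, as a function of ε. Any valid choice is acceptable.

N_0 = (65/32)/ε

Fix ε > 0. We seek N_0 > 0 such that y > N_0 implies |(-7y + 4)/(8y + 14) + 7/8| < ε.
(-7y + 4)/(8y + 14) + 7/8 = (8(-7y + 4) − (-7)(8y + 14)) / (8(8y + 14)) = 130/(8(8y + 14)).
For y > 0 we have 8y + 14 > 8y, so |(-7y + 4)/(8y + 14) + 7/8| = 130/(8(8y + 14)) < 130/(8·8y) = (65/32)/y.
Thus |(-7y + 4)/(8y + 14) + 7/8| < ε whenever y > (65/32)/ε.
Take N_0 = (65/32)/ε. If y > N_0 then |(-7y + 4)/(8y + 14) + 7/8| < (65/32)/y < ε.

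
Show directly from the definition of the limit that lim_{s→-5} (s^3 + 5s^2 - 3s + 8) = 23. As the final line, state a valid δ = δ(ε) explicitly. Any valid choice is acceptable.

Let ε > 0 be given. We want δ > 0 such that 0 < |s + 5| < δ implies |(s^3 + 5s^2 - 3s + 8) − 23| < ε.
(s^3 + 5s^2 - 3s + 8) − 23 = s^3 + 5s^2 - 3s - 15 = (s + 5)(s^2 - 3).
So |(s^3 + 5s^2 - 3s + 8) − 23| = |s + 5|·|s^2 - 3|.
Require δ ≤ 1. Then |s + 5| < 1 gives |s| < 6, and by the triangle inequality |s^2 - 3| ≤ 6^2 + 3 = 39.
Hence |(s^3 + 5s^2 - 3s + 8) − 23| ≤ 39|s + 5| < ε provided |s + 5| < ε/39.
Choosing δ = min(1, ε/39) ensures both conditions, hence |(s^3 + 5s^2 - 3s + 8) − 23| < ε.

δ = min(1, ε/39)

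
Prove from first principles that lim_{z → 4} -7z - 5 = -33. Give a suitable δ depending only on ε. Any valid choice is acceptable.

δ = ε/7

Suppose ε > 0. We need δ > 0 so that 0 < |z − 4| < δ implies |(-7z - 5) + 33| < ε.
Since (-7z - 5) + 33 = -7(z − 4), we have |(-7z - 5) + 33| = 7|z − 4|.
Thus it suffices that |z − 4| < ε/7.
Take δ = ε/7. If 0 < |z − 4| < δ then |(-7z - 5) + 33| = 7|z − 4| < 7·(ε/7) = ε.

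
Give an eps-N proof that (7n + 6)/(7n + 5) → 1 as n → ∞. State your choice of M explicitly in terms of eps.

Suppose eps > 0. For n ≥ 1, |(7n + 6)/(7n + 5) − 1| = |7|/(7(7n + 5)) = 7/(7(7n + 5)).
Since 7n + 5 ≥ 7n for n ≥ 1, this is ≤ 7/(7·7n) = (1/7)/n.
So |(7n + 6)/(7n + 5) − 1| < eps whenever n > (1/7)/eps.
Take M = (1/7)/eps. If n > M then |(7n + 6)/(7n + 5) − 1| ≤ (1/7)/n < eps.

M = (1/7)/eps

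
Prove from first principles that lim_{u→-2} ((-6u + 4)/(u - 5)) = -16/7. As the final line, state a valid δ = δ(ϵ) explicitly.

Suppose ϵ > 0. We want δ > 0 with 0 < |u + 2| < δ ⇒ |(-6u + 4)/(u - 5) + 16/7| < ϵ.
Combining over a common denominator, (-6u + 4)/(u - 5) + 16/7 = [(-6u + 4)·(-7) − 16·(u - 5)] / [(-7)·(u - 5)] = 26(u + 2) / ((-7)(u - 5)).
So |(-6u + 4)/(u - 5) + 16/7| = 26|u + 2| / (7·|u − 5|).
Restrict δ ≤ 7/2. Then |u + 2| < 7/2 gives |u − 5| = |(u + 2) + (-7)| ≥ 7 − 7/2 = 7/2.
Hence |(-6u + 4)/(u - 5) + 16/7| < 26|u + 2|/(7·(7/2)) = (52/49)|u + 2|, which is < ϵ once |u + 2| < (49/52)ϵ.
Take δ = min(7/2, (49/52)ϵ). Then 0 < |u + 2| < δ forces both bounds, so |(-6u + 4)/(u - 5) + 16/7| < ϵ.

δ = min(7/2, (49/52)ϵ)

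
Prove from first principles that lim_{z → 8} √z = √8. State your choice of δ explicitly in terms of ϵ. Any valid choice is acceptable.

δ = min(8, √8·ϵ)

Let ϵ > 0 be given. We want δ > 0 such that 0 < |z − 8| < δ implies |√z − √8| < ϵ.
Rationalise: √z − √8 = (z − 8)/(√z + √8), so |√z − √8| = |z − 8|/(√z + √8).
Restrict δ ≤ 8 so that |z − 8| < 8 forces z > 0, and then √z + √8 > √8.
Hence |√z − √8| < |z − 8|/√8, which is < ϵ once |z − 8| < √8·ϵ.
Take δ = min(8, √8·ϵ). If 0 < |z − 8| < δ then z > 0 and |√z − √8| < |z − 8|/√8 < ϵ.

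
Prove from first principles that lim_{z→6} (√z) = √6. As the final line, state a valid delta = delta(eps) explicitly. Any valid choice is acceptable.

Let eps > 0 be given. We want delta > 0 such that 0 < |z − 6| < delta implies |√z − √6| < eps.
Rationalise: √z − √6 = (z − 6)/(√z + √6), so |√z − √6| = |z − 6|/(√z + √6).
Restrict delta ≤ 6 so that |z − 6| < 6 forces z > 0, and then √z + √6 > √6.
Hence |√z − √6| < |z − 6|/√6, which is < eps once |z − 6| < √6·eps.
Take delta = min(6, √6·eps). If 0 < |z − 6| < delta then z > 0 and |√z − √6| < |z − 6|/√6 < eps.

delta = min(6, √6·eps)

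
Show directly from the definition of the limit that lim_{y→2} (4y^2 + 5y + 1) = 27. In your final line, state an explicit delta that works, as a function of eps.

Fix eps > 0. We want delta > 0 such that 0 < |y − 2| < delta implies |(4y^2 + 5y + 1) − 27| < eps.
(4y^2 + 5y + 1) − 27 = 4y^2 + 5y - 26 = (y − 2)(4y + 13).
So |(4y^2 + 5y + 1) − 27| = |y − 2|·|4y + 13|.
Assume first that |y − 2| < 1, so |y| < 3. Then |4y + 13| ≤ 4·3 + 13 = 25.
Hence |(4y^2 + 5y + 1) − 27| ≤ 25|y − 2| < eps provided |y − 2| < eps/25.
Choosing delta = min(1, eps/25) ensures both conditions, hence |(4y^2 + 5y + 1) − 27| < eps.

delta = min(1, eps/25)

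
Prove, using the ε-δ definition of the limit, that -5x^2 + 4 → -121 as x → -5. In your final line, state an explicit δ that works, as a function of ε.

Let ε > 0. We want δ > 0 such that 0 < |x + 5| < δ implies |(-5x^2 + 4) + 121| < ε.
(-5x^2 + 4) + 121 = -5x^2 + 125 = (x + 5)(-5x + 25).
So |(-5x^2 + 4) + 121| = |x + 5|·|-5x + 25|.
Assume first that |x + 5| < 1, so |x| < 6. Then |-5x + 25| ≤ 5·6 + 25 = 55.
Hence |(-5x^2 + 4) + 121| ≤ 55|x + 5| < ε provided |x + 5| < ε/55.
Choosing δ = min(1, ε/55) ensures both conditions, hence |(-5x^2 + 4) + 121| < ε.

δ = min(1, ε/55)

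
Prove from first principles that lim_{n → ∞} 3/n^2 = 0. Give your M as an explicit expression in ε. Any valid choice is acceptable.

Let ε > 0. For n ≥ 1, |3/n^2 − 0| = 3/n^2.
3/n^2 < ε ⇔ n^2 > 3/ε ⇔ n > (3/ε)^{1/2}.
Take M = (3/ε)^{1/2}. Then n > M implies 3/n^2 < ε.

M = (3/ε)^{1/2}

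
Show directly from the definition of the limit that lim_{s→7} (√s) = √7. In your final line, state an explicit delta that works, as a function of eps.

delta = min(7, √7·eps)

Let eps > 0 be given. We want delta > 0 such that 0 < |s − 7| < delta implies |√s − √7| < eps.
Rationalise: √s − √7 = (s − 7)/(√s + √7), so |√s − √7| = |s − 7|/(√s + √7).
Restrict delta ≤ 7 so that |s − 7| < 7 forces s > 0, and then √s + √7 > √7.
Hence |√s − √7| < |s − 7|/√7, which is < eps once |s − 7| < √7·eps.
Take delta = min(7, √7·eps). If 0 < |s − 7| < delta then s > 0 and |√s − √7| < |s − 7|/√7 < eps.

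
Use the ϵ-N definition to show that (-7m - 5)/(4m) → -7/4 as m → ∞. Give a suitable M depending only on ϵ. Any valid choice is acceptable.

Fix ϵ > 0. For m ≥ 1, |(-7m - 5)/(4m) + 7/4| = |-20|/(4(4m)) = 20/(4(4m)).
Since 4m ≥ 4m for m ≥ 1, this is ≤ 20/(4·4m) = (5/4)/m.
So |(-7m - 5)/(4m) + 7/4| < ϵ whenever m > (5/4)/ϵ.
Take M = (5/4)/ϵ. If m > M then |(-7m - 5)/(4m) + 7/4| ≤ (5/4)/m < ϵ.

M = (5/4)/ϵ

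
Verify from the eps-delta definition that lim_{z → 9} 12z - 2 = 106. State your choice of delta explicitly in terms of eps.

delta = eps/12

Let eps > 0. We need delta > 0 so that 0 < |z − 9| < delta implies |(12z - 2) − 106| < eps.
Since (12z - 2) − 106 = 12(z − 9), we have |(12z - 2) − 106| = 12|z − 9|.
So 12|z − 9| < eps exactly when |z − 9| < eps/12.
Take delta = eps/12. If 0 < |z − 9| < delta then |(12z - 2) − 106| = 12|z − 9| < 12·(eps/12) = eps.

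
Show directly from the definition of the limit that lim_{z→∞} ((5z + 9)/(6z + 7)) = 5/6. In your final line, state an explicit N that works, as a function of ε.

Let ε > 0 be given. We seek N > 0 such that z > N implies |(5z + 9)/(6z + 7) − (5/6)| < ε.
(5z + 9)/(6z + 7) − (5/6) = (6(5z + 9) − 5(6z + 7)) / (6(6z + 7)) = 19/(6(6z + 7)).
For z > 0 we have 6z + 7 > 6z, so |(5z + 9)/(6z + 7) − (5/6)| = 19/(6(6z + 7)) < 19/(6·6z) = (19/36)/z.
Thus |(5z + 9)/(6z + 7) − (5/6)| < ε whenever z > (19/36)/ε.
Take N = (19/36)/ε. If z > N then |(5z + 9)/(6z + 7) − (5/6)| < (19/36)/z < ε.

N = (19/36)/ε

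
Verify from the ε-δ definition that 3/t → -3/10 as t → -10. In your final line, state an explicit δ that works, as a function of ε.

δ = min(5, (50/3)ε)

Let ε > 0. We seek δ > 0 such that 0 < |t + 10| < δ implies |3/t + 3/10| < ε.
|3/t + 3/10| = 3·|-10 − t|/(10·|t|) = 3|t + 10|/(10|t|).
Restrict δ ≤ 5. Then |t + 10| < 5 gives |t| > 5, so 10|t| > 50.
Then |3/t + 3/10| < 3|t + 10|/50, which is < ε when |t + 10| < (50/3)ε.
Take δ = min(5, (50/3)ε). Then 0 < |t + 10| < δ gives both |t + 10| < 5 and |t + 10| < (50/3)ε, so |3/t + 3/10| < ε.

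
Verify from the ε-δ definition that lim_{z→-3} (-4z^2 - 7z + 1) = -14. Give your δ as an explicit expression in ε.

Let ε > 0. We want δ > 0 such that 0 < |z + 3| < δ implies |(-4z^2 - 7z + 1) + 14| < ε.
(-4z^2 - 7z + 1) + 14 = -4z^2 - 7z + 15 = (z + 3)(-4z + 5).
So |(-4z^2 - 7z + 1) + 14| = |z + 3|·|-4z + 5|.
Assume first that |z + 3| < 1, so |z| < 4. Then |-4z + 5| ≤ 4·4 + 5 = 21.
Hence |(-4z^2 - 7z + 1) + 14| ≤ 21|z + 3| < ε provided |z + 3| < ε/21.
Choosing δ = min(1, ε/21) ensures both conditions, hence |(-4z^2 - 7z + 1) + 14| < ε.

δ = min(1, ε/21)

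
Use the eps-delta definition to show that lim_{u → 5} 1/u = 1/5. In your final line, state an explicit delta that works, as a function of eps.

Fix eps > 0. We seek delta > 0 such that 0 < |u − 5| < delta implies |1/u − (1/5)| < eps.
|1/u − (1/5)| = |5 − u|/(5·|u|) = |u − 5|/(5|u|).
Require delta ≤ 5/2 so that |u| > 5 − 5/2 = 5/2, hence 5|u| > 25/2.
Then |1/u − (1/5)| < |u − 5|/(25/2), which is < eps when |u − 5| < (25/2)eps.
Take delta = min(5/2, (25/2)eps). Then 0 < |u − 5| < delta gives both |u − 5| < 5/2 and |u − 5| < (25/2)eps, so |1/u − (1/5)| < eps.

delta = min(5/2, (25/2)eps)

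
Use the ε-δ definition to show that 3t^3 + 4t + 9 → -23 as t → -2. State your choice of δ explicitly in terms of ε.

Let ε > 0 be given. We want δ > 0 such that 0 < |t + 2| < δ implies |(3t^3 + 4t + 9) + 23| < ε.
(3t^3 + 4t + 9) + 23 = 3t^3 + 4t + 32 = (t + 2)(3t^2 - 6t + 16).
So |(3t^3 + 4t + 9) + 23| = |t + 2|·|3t^2 - 6t + 16|.
Assume first that |t + 2| < 2, so |t| < 4. Then |3t^2 - 6t + 16| ≤ 3·4^2 + 6·4 + 16 = 88.
Hence |(3t^3 + 4t + 9) + 23| ≤ 88|t + 2| < ε provided |t + 2| < ε/88.
Take δ = min(2, ε/88). Then 0 < |t + 2| < δ gives both |t + 2| < 2 and |t + 2| < ε/88, so |(3t^3 + 4t + 9) + 23| < ε.

δ = min(2, ε/88)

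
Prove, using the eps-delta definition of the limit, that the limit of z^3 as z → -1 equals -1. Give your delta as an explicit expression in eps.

delta = min(1, eps/7)

Let eps > 0 be given. We seek delta > 0 with 0 < |z + 1| < delta ⇒ |z^3 + 1| < eps.
Factor: z^3 + 1 = (z + 1)(z^2 - z + 1), so |z^3 + 1| = |z + 1|·|z^2 - z + 1|.
Restrict delta ≤ 1. Then |z + 1| < 1 gives |z| < 2, so by the triangle inequality |z^2 - z + 1| ≤ 2^2 + 2 + 1 = 7.
Hence |z^3 + 1| ≤ 7|z + 1|, which is < eps once |z + 1| < eps/7.
Take delta = min(1, eps/7). If 0 < |z + 1| < delta then both bounds hold and |z^3 + 1| ≤ 7|z + 1| < 7·(eps/7) = eps.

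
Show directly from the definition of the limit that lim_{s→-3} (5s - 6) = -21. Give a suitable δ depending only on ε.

Let ε > 0 be given. We need δ > 0 so that 0 < |s + 3| < δ implies |(5s - 6) + 21| < ε.
Since (5s - 6) + 21 = 5(s + 3), we have |(5s - 6) + 21| = 5|s + 3|.
Thus it suffices that |s + 3| < ε/5.
Take δ = ε/5. If 0 < |s + 3| < δ then |(5s - 6) + 21| = 5|s + 3| < 5·(ε/5) = ε.

δ = ε/5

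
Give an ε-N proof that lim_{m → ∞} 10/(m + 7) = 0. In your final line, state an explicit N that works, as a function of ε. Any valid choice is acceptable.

Let ε > 0. For m ≥ 1, |10/(m + 7) − 0| = 10/(m + 7) ≤ 10/m.
We need 10/m < ε, i.e. m > 10/ε.
Take N = 10/ε. If m > N then |10/(m + 7)| ≤ 10/m < ε.

N = 10/ε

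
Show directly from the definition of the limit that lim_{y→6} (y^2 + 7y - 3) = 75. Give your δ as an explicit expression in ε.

δ = min(1, ε/20)

Let ε > 0. We want δ > 0 such that 0 < |y − 6| < δ implies |(y^2 + 7y - 3) − 75| < ε.
(y^2 + 7y - 3) − 75 = y^2 + 7y - 78 = (y − 6)(y + 13).
So |(y^2 + 7y - 3) − 75| = |y − 6|·|y + 13|.
Require δ ≤ 1. Then |y − 6| < 1 gives |y| < 7, and by the triangle inequality |y + 13| ≤ 7 + 13 = 20.
Hence |(y^2 + 7y - 3) − 75| ≤ 20|y − 6| < ε provided |y − 6| < ε/20.
Choosing δ = min(1, ε/20) ensures both conditions, hence |(y^2 + 7y - 3) − 75| < ε.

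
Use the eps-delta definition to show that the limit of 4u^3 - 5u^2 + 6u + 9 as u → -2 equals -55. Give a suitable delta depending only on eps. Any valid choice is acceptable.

delta = min(2, eps/148)

Let eps > 0. We want delta > 0 such that 0 < |u + 2| < delta implies |(4u^3 - 5u^2 + 6u + 9) + 55| < eps.
(4u^3 - 5u^2 + 6u + 9) + 55 = 4u^3 - 5u^2 + 6u + 64 = (u + 2)(4u^2 - 13u + 32).
So |(4u^3 - 5u^2 + 6u + 9) + 55| = |u + 2|·|4u^2 - 13u + 32|.
Assume first that |u + 2| < 2, so |u| < 4. Then |4u^2 - 13u + 32| ≤ 4·4^2 + 13·4 + 32 = 148.
Hence |(4u^3 - 5u^2 + 6u + 9) + 55| ≤ 148|u + 2| < eps provided |u + 2| < eps/148.
Choosing delta = min(2, eps/148) ensures both conditions, hence |(4u^3 - 5u^2 + 6u + 9) + 55| < eps.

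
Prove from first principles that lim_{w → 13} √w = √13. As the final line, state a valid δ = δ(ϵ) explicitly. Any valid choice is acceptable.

Suppose ϵ > 0. We want δ > 0 such that 0 < |w − 13| < δ implies |√w − √13| < ϵ.
Rationalise: √w − √13 = (w − 13)/(√w + √13), so |√w − √13| = |w − 13|/(√w + √13).
Restrict δ ≤ 13 so that |w − 13| < 13 forces w > 0, and then √w + √13 > √13.
Hence |√w − √13| < |w − 13|/√13, which is < ϵ once |w − 13| < √13·ϵ.
Take δ = min(13, √13·ϵ). If 0 < |w − 13| < δ then w > 0 and |√w − √13| < |w − 13|/√13 < ϵ.

δ = min(13, √13·ϵ)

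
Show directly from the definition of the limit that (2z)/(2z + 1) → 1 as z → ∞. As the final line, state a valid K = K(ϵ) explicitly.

Let ϵ > 0 be given. We seek K > 0 such that z > K implies |(2z)/(2z + 1) − 1| < ϵ.
(2z)/(2z + 1) − 1 = (2(2z) − 2(2z + 1)) / (2(2z + 1)) = -2/(2(2z + 1)).
For z > 0 we have 2z + 1 > 2z, so |(2z)/(2z + 1) − 1| = 2/(2(2z + 1)) < 2/(2·2z) = (1/2)/z.
Thus |(2z)/(2z + 1) − 1| < ϵ whenever z > (1/2)/ϵ.
Take K = (1/2)/ϵ. If z > K then |(2z)/(2z + 1) − 1| < (1/2)/z < ϵ.

K = (1/2)/ϵ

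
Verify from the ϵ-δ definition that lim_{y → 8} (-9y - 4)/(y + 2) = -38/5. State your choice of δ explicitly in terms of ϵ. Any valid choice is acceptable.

δ = min(5, (25/7)ϵ)

Fix ϵ > 0. We want δ > 0 with 0 < |y − 8| < δ ⇒ |(-9y - 4)/(y + 2) + 38/5| < ϵ.
Combining over a common denominator, (-9y - 4)/(y + 2) + 38/5 = [(-9y - 4)·10 − (-76)·(y + 2)] / [10·(y + 2)] = -14(y − 8) / (10(y + 2)).
So |(-9y - 4)/(y + 2) + 38/5| = 14|y − 8| / (10·|y + 2|).
Restrict δ ≤ 5. Then |y − 8| < 5 gives |y + 2| = |(y − 8) + 10| ≥ 10 − 5 = 5.
Hence |(-9y - 4)/(y + 2) + 38/5| < 14|y − 8|/(10·5) = (7/25)|y − 8|, which is < ϵ once |y − 8| < (25/7)ϵ.
Take δ = min(5, (25/7)ϵ). Then 0 < |y − 8| < δ forces both bounds, so |(-9y - 4)/(y + 2) + 38/5| < ϵ.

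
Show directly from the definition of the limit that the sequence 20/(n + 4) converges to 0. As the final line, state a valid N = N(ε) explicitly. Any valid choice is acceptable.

N = 20/ε

Let ε > 0 be given. For n ≥ 1, |20/(n + 4) − 0| = 20/(n + 4) ≤ 20/n.
We need 20/n < ε, i.e. n > 20/ε.
Take N = 20/ε. If n > N then |20/(n + 4)| ≤ 20/n < ε.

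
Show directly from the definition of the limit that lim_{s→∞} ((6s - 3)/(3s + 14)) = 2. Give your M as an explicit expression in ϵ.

Let ϵ > 0. We seek M > 0 such that s > M implies |(6s - 3)/(3s + 14) − 2| < ϵ.
(6s - 3)/(3s + 14) − 2 = (3(6s - 3) − 6(3s + 14)) / (3(3s + 14)) = -93/(3(3s + 14)).
For s > 0 we have 3s + 14 > 3s, so |(6s - 3)/(3s + 14) − 2| = 93/(3(3s + 14)) < 93/(3·3s) = (31/3)/s.
Thus |(6s - 3)/(3s + 14) − 2| < ϵ whenever s > (31/3)/ϵ.
Take M = (31/3)/ϵ. If s > M then |(6s - 3)/(3s + 14) − 2| < (31/3)/s < ϵ.

M = (31/3)/ϵ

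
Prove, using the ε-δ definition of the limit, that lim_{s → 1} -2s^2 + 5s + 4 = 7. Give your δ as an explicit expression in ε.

Fix ε > 0. We want δ > 0 such that 0 < |s − 1| < δ implies |(-2s^2 + 5s + 4) − 7| < ε.
(-2s^2 + 5s + 4) − 7 = -2s^2 + 5s - 3 = (s − 1)(-2s + 3).
So |(-2s^2 + 5s + 4) − 7| = |s − 1|·|-2s + 3|.
Assume first that |s − 1| < 1, so |s| < 2. Then |-2s + 3| ≤ 2·2 + 3 = 7.
Hence |(-2s^2 + 5s + 4) − 7| ≤ 7|s − 1| < ε provided |s − 1| < ε/7.
Take δ = min(1, ε/7). Then 0 < |s − 1| < δ gives both |s − 1| < 1 and |s − 1| < ε/7, so |(-2s^2 + 5s + 4) − 7| < ε.

δ = min(1, ε/7)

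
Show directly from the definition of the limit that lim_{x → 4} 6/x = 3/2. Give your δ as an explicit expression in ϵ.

Let ϵ > 0 be given. We seek δ > 0 such that 0 < |x − 4| < δ implies |6/x − (3/2)| < ϵ.
|6/x − (3/2)| = 6·|4 − x|/(4·|x|) = 6|x − 4|/(4|x|).
Require δ ≤ 2 so that |x| > 4 − 2 = 2, hence 4|x| > 8.
Then |6/x − (3/2)| < 6|x − 4|/8, which is < ϵ when |x − 4| < (4/3)ϵ.
Take δ = min(2, (4/3)ϵ). Then 0 < |x − 4| < δ gives both |x − 4| < 2 and |x − 4| < (4/3)ϵ, so |6/x − (3/2)| < ϵ.

δ = min(2, (4/3)ϵ)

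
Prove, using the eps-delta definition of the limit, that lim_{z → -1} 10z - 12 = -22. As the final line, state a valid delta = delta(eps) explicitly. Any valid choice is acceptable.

delta = eps/10

Let eps > 0 be given. We need delta > 0 so that 0 < |z + 1| < delta implies |(10z - 12) + 22| < eps.
Since (10z - 12) + 22 = 10(z + 1), we have |(10z - 12) + 22| = 10|z + 1|.
Thus it suffices that |z + 1| < eps/10.
Take delta = eps/10. If 0 < |z + 1| < delta then |(10z - 12) + 22| = 10|z + 1| < 10·(eps/10) = eps.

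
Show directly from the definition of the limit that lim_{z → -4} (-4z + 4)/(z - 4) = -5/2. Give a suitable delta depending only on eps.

delta = min(4, (8/3)eps)

Suppose eps > 0. We want delta > 0 with 0 < |z + 4| < delta ⇒ |(-4z + 4)/(z - 4) + 5/2| < eps.
Combining over a common denominator, (-4z + 4)/(z - 4) + 5/2 = [(-4z + 4)·(-8) − 20·(z - 4)] / [(-8)·(z - 4)] = 12(z + 4) / ((-8)(z - 4)).
So |(-4z + 4)/(z - 4) + 5/2| = 12|z + 4| / (8·|z − 4|).
Require delta ≤ 4, so |z − 4| ≥ |-8| − |z + 4| > 8 − 4 = 4.
Hence |(-4z + 4)/(z - 4) + 5/2| < 12|z + 4|/(8·4) = (3/8)|z + 4|, which is < eps once |z + 4| < (8/3)eps.
Take delta = min(4, (8/3)eps). Then 0 < |z + 4| < delta forces both bounds, so |(-4z + 4)/(z - 4) + 5/2| < eps.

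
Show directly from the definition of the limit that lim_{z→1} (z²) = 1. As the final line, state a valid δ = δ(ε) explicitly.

Suppose ε > 0. We seek δ > 0 with 0 < |z − 1| < δ ⇒ |z² − 1| < ε.
Factor: z² − 1 = (z − 1)(z + 1), so |z² − 1| = |z − 1|·|z + 1|.
Restrict δ ≤ 1. Then |z − 1| < 1 gives |z| < 2, so by the triangle inequality |z + 1| ≤ 2 + 1 = 3.
Hence |z² − 1| ≤ 3|z − 1|, which is < ε once |z − 1| < ε/3.
Take δ = min(1, ε/3). If 0 < |z − 1| < δ then both bounds hold and |z² − 1| ≤ 3|z − 1| < 3·(ε/3) = ε.

δ = min(1, ε/3)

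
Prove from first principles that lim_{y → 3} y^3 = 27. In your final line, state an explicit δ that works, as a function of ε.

Let ε > 0 be given. We seek δ > 0 with 0 < |y − 3| < δ ⇒ |y^3 − 27| < ε.
Factor: y^3 − 27 = (y − 3)(y^2 + 3y + 9), so |y^3 − 27| = |y − 3|·|y^2 + 3y + 9|.
Impose δ ≤ 1 so that |y| < 4; then |y^2 + 3y + 9| ≤ 37.
Hence |y^3 − 27| ≤ 37|y − 3|, which is < ε once |y − 3| < ε/37.
Take δ = min(1, ε/37). If 0 < |y − 3| < δ then both bounds hold and |y^3 − 27| ≤ 37|y − 3| < 37·(ε/37) = ε.

δ = min(1, ε/37)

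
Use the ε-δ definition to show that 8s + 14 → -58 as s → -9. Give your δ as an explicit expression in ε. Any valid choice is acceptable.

Fix ε > 0. We need δ > 0 so that 0 < |s + 9| < δ implies |(8s + 14) + 58| < ε.
|(8s + 14) + 58| = |8s + 72| = 8|s + 9|.
So 8|s + 9| < ε exactly when |s + 9| < ε/8.
Choosing δ = ε/8 gives |(8s + 14) + 58| = 8|s + 9| < ε whenever |s + 9| < δ.

δ = ε/8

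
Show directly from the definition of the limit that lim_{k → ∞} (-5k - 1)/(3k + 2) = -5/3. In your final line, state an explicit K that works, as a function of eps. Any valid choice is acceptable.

K = (7/9)/eps

Let eps > 0 be given. For k ≥ 1, |(-5k - 1)/(3k + 2) + 5/3| = |7|/(3(3k + 2)) = 7/(3(3k + 2)).
Since 3k + 2 ≥ 3k for k ≥ 1, this is ≤ 7/(3·3k) = (7/9)/k.
So |(-5k - 1)/(3k + 2) + 5/3| < eps whenever k > (7/9)/eps.
Take K = (7/9)/eps. If k > K then |(-5k - 1)/(3k + 2) + 5/3| ≤ (7/9)/k < eps.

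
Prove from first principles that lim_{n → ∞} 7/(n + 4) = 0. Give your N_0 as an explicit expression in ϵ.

Let ϵ > 0. For n ≥ 1, |7/(n + 4) − 0| = 7/(n + 4) ≤ 7/n.
We need 7/n < ϵ, i.e. n > 7/ϵ.
Take N_0 = 7/ϵ. If n > N_0 then |7/(n + 4)| ≤ 7/n < ϵ.

N_0 = 7/ϵ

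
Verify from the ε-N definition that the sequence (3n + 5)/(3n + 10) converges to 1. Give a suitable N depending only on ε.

N = (5/3)/ε

Suppose ε > 0. For n ≥ 1, |(3n + 5)/(3n + 10) − 1| = |-15|/(3(3n + 10)) = 15/(3(3n + 10)).
Since 3n + 10 ≥ 3n for n ≥ 1, this is ≤ 15/(3·3n) = (5/3)/n.
So |(3n + 5)/(3n + 10) − 1| < ε whenever n > (5/3)/ε.
Take N = (5/3)/ε. If n > N then |(3n + 5)/(3n + 10) − 1| ≤ (5/3)/n < ε.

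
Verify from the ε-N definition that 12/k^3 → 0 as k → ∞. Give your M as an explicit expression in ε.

Let ε > 0 be given. For k ≥ 1, |12/k^3 − 0| = 12/k^3.
12/k^3 < ε ⇔ k^3 > 12/ε ⇔ k > (12/ε)^{1/3}.
Take M = (12/ε)^{1/3}. Then k > M implies 12/k^3 < ε.

M = (12/ε)^{1/3}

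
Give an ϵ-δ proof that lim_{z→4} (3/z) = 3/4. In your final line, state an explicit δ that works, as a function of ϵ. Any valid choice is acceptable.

Let ϵ > 0. We seek δ > 0 such that 0 < |z − 4| < δ implies |3/z − (3/4)| < ϵ.
|3/z − (3/4)| = 3·|4 − z|/(4·|z|) = 3|z − 4|/(4|z|).
Restrict δ ≤ 2. Then |z − 4| < 2 gives |z| > 2, so 4|z| > 8.
Then |3/z − (3/4)| < 3|z − 4|/8, which is < ϵ when |z − 4| < (8/3)ϵ.
Take δ = min(2, (8/3)ϵ). Then 0 < |z − 4| < δ gives both |z − 4| < 2 and |z − 4| < (8/3)ϵ, so |3/z − (3/4)| < ϵ.

δ = min(2, (8/3)ϵ)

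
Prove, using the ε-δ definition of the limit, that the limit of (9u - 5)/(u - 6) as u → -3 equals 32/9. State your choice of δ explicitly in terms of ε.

Let ε > 0. We want δ > 0 with 0 < |u + 3| < δ ⇒ |(9u - 5)/(u - 6) − (32/9)| < ε.
Combining over a common denominator, (9u - 5)/(u - 6) − (32/9) = [(9u - 5)·(-9) − (-32)·(u - 6)] / [(-9)·(u - 6)] = -49(u + 3) / ((-9)(u - 6)).
So |(9u - 5)/(u - 6) − (32/9)| = 49|u + 3| / (9·|u − 6|).
Require δ ≤ 9/2, so |u − 6| ≥ |-9| − |u + 3| > 9 − 9/2 = 9/2.
Hence |(9u - 5)/(u - 6) − (32/9)| < 49|u + 3|/(9·(9/2)) = (98/81)|u + 3|, which is < ε once |u + 3| < (81/98)ε.
Take δ = min(9/2, (81/98)ε). Then 0 < |u + 3| < δ forces both bounds, so |(9u - 5)/(u - 6) − (32/9)| < ε.

δ = min(9/2, (81/98)ε)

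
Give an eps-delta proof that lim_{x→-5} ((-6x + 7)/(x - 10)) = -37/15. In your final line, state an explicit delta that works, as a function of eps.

delta = min(15/2, (225/106)eps)

Suppose eps > 0. We want delta > 0 with 0 < |x + 5| < delta ⇒ |(-6x + 7)/(x - 10) + 37/15| < eps.
Combining over a common denominator, (-6x + 7)/(x - 10) + 37/15 = [(-6x + 7)·(-15) − 37·(x - 10)] / [(-15)·(x - 10)] = 53(x + 5) / ((-15)(x - 10)).
So |(-6x + 7)/(x - 10) + 37/15| = 53|x + 5| / (15·|x − 10|).
Restrict delta ≤ 15/2. Then |x + 5| < 15/2 gives |x − 10| = |(x + 5) + (-15)| ≥ 15 − 15/2 = 15/2.
Hence |(-6x + 7)/(x - 10) + 37/15| < 53|x + 5|/(15·(15/2)) = (106/225)|x + 5|, which is < eps once |x + 5| < (225/106)eps.
Take delta = min(15/2, (225/106)eps). Then 0 < |x + 5| < delta forces both bounds, so |(-6x + 7)/(x - 10) + 37/15| < eps.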